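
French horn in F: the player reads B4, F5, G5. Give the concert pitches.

The French horn in F sounds a perfect fifth below written, so transpose each written note down a perfect fifth.
B4 gives E4
F5 gives Bb4
G5 gives C5

E4 Bb4 C5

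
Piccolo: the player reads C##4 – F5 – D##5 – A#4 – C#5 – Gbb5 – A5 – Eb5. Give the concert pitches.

C##5 F6 D##6 A#5 C#6 Gbb6 A6 Eb6

Written C4 on the piccolo sounds as C5, a perfect octave higher; apply that shift to every note.
C##4 → C##5
F5 → F6
D##5 → D##6
A#4 → A#5
C#5 → C#6
Gbb5 → Gbb6
A5 → A6
Eb5 → Eb6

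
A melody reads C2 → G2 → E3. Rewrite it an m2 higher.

Db2 Ab2 F3

A minor second up from C2 gives Db2.
A minor second up from G2 gives Ab2.
E3 up a minor second is F3.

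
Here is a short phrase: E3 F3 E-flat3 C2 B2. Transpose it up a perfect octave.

E4 F4 Eb4 C3 B3

E3 becomes E4
F3 becomes F4
Eb3 becomes Eb4
C2 becomes C3
B2 becomes B3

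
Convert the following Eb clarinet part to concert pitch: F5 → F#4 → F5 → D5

Written C4 on the Eb clarinet sounds as Eb4, a minor third higher; apply that shift to every note.
F5 gives Ab5
F#4 gives A4
F5 gives Ab5
D5 gives F5

Ab5 A4 Ab5 F5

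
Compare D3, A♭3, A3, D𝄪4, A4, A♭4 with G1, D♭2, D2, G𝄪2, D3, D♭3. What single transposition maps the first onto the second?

down a perfect twelfth

From D3 to G1 is 12 letter names — a twelfth of some quality.
G1 to D3 is 19 semitones, which makes it a perfect twelfth; the second version is lower, so the direction is down.
Checking another pair — Ab4 → Db3 — gives the same interval.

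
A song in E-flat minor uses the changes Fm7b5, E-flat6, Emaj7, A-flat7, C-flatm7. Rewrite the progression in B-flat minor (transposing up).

Cm7b5 Bb6 Bmaj7 Eb7 Gbm7

E-flat minor up to B-flat minor is a perfect fifth; each chord root moves by that interval while the quality stays the same.
Fm7b5: root F up a perfect fifth → C, giving Cm7b5.
E-flat6: root E-flat up a perfect fifth → Bb, giving Bb6.
Emaj7: root E up a perfect fifth → B, giving Bmaj7.
A-flat7: root A-flat up a perfect fifth → Eb, giving Eb7.
C-flatm7: root C-flat up a perfect fifth → Gb, giving Gbm7.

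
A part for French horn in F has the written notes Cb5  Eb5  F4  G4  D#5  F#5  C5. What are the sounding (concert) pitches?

Fb4 Ab4 Bb3 C4 G#4 B4 F4

Written C4 on the French horn in F sounds as F3, a perfect fifth lower; apply that shift to every note.
Cb5 → Fb4
Eb5 → Ab4
F4 → Bb3
G4 → C4
D#5 → G#4
F#5 → B4
C5 → F4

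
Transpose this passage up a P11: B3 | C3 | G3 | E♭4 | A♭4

E5 F4 C5 Ab5 Db6

B3: an eleventh up reaches E, and 17 semitones makes it E5.
A perfect eleventh up from C3 gives F4.
G3 up a perfect eleventh is C5.
Eb4: an eleventh up reaches A, and 17 semitones makes it Ab5.
Ab4: an eleventh up reaches D, and 17 semitones makes it Db6.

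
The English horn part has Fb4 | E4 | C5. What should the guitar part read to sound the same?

First find concert pitch: the English horn sounds a perfect fifth below written, so Fb4 E4 C5 sounds Bbb3 A3 F4.
Then write for guitar: it sounds a perfect octave below written, so the part must be a perfect octave above concert.
Bbb3 → Bbb4
A3 → A4
F4 → F5

Bbb4 A4 F5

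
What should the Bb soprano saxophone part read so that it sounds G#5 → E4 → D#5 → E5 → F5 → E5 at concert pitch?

The Bb soprano saxophone sounds a major second below written, so the written part must be a major second above concert — transpose each note up.
G#5 gives A#5
E4 gives F#4
D#5 gives E#5
E5 gives F#5
F5 gives G5
E5 gives F#5

A#5 F#4 E#5 F#5 G5 F#5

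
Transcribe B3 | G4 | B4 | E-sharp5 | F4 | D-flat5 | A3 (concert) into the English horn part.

F#4 D5 F#5 B#5 C5 Ab5 E4

Written C4 sounds as F3 on the English horn, so concert pitches are written a perfect fifth up.
B3 becomes F#4
G4 becomes D5
B4 becomes F#5
E#5 becomes B#5
F4 becomes C5
Db5 becomes Ab5
A3 becomes E4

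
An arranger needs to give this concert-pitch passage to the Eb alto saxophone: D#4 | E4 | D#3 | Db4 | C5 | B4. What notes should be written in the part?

The Eb alto saxophone sounds a major sixth below written, so the written part must be a major sixth above concert — transpose each note up.
D#4 to B#4
E4 to C#5
D#3 to B#3
Db4 to Bb4
C5 to A5
B4 to G#5

B#4 C#5 B#3 Bb4 A5 G#5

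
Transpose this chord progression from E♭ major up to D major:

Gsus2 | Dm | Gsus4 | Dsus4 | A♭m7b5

E♭ major up to D major is a major seventh; each chord root moves by that interval while the quality stays the same.
Gsus2: root G up a major seventh → F#, giving F#sus2.
Dm: root D up a major seventh → C#, giving C#m.
Gsus4: root G up a major seventh → F#, giving F#sus4.
Dsus4: root D up a major seventh → C#, giving C#sus4.
A♭m7b5: root A♭ up a major seventh → G, giving Gm7b5.

F#sus2 C#m F#sus4 C#sus4 Gm7b5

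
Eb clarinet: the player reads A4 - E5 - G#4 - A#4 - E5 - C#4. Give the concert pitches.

The Eb clarinet sounds a minor third above written, so transpose each written note up a minor third.
A4 → C5
E5 → G5
G#4 → B4
A#4 → C#5
E5 → G5
C#4 → E4

C5 G5 B4 C#5 G5 E4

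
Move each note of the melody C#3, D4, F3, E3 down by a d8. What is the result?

C##2 D#3 F#2 E#2

C#3 down a diminished octave is C##2.
A diminished octave down from D4 gives D#3.
A diminished octave down from F3 gives F#2.
E3: an octave down reaches E, and 11 semitones makes it E#2.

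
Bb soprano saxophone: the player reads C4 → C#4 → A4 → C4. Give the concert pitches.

Bb3 B3 G4 Bb3

The Bb soprano saxophone sounds a major second below written, so transpose each written note down a major second.
C4 gives Bb3
C#4 gives B3
A4 gives G4
C4 gives Bb3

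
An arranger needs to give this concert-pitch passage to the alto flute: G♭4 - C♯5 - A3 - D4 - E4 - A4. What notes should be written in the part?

Cb5 F#5 D4 G4 A4 D5

Written C4 sounds as G3 on the alto flute, so concert pitches are written a perfect fourth up.
Gb4 becomes Cb5
C#5 becomes F#5
A3 becomes D4
D4 becomes G4
E4 becomes A4
A4 becomes D5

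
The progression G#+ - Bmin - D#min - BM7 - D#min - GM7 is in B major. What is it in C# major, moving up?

B major up to C# major is a major second; each chord root moves by that interval while the quality stays the same.
G#+: root G# up a major second → A#, giving A#+.
Bmin: root B up a major second → C#, giving C#min.
D#min: root D# up a major second → E#, giving E#min.
BM7: root B up a major second → C#, giving C#M7.
D#min: root D# up a major second → E#, giving E#min.
GM7: root G up a major second → A, giving AM7.

A#+ C#min E#min C#M7 E#min AM7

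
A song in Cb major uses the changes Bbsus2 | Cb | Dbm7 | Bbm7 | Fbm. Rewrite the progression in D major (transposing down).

C#sus2 D Em7 C#m7 Gm

Cb major down to D major is a diminished seventh; each chord root moves by that interval while the quality stays the same.
Bbsus2: root Bb down a diminished seventh → C#, giving C#sus2.
Cb: root Cb down a diminished seventh → D, giving D.
Dbm7: root Db down a diminished seventh → E, giving Em7.
Bbm7: root Bb down a diminished seventh → C#, giving C#m7.
Fbm: root Fb down a diminished seventh → G, giving Gm.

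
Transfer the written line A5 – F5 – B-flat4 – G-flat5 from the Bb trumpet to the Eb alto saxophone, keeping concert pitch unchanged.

E6 C6 F5 Db6

First find concert pitch: the Bb trumpet sounds a major second below written, so A5 F5 B-flat4 G-flat5 sounds G5 Eb5 Ab4 Fb5.
Then write for Eb alto saxophone: it sounds a major sixth below written, so the part must be a major sixth above concert.
G5 → E6
Eb5 → C6
Ab4 → F5
Fb5 → Db6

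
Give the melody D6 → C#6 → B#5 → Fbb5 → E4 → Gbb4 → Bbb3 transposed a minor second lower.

C#6 B#5 A##5 Ebb5 D#4 Fb4 Ab3

D6 to C#6
C#6 to B#5
B#5 to A##5
Fbb5 to Ebb5
E4 to D#4
Gbb4 to Fb4
Bbb3 to Ab3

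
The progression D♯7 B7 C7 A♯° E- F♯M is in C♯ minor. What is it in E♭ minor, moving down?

F7 Db7 Ebb7 C° Gb- AbM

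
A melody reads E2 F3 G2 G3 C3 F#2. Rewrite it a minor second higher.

A minor second up from E2 gives F2.
F3 up a minor second is Gb3.
G2: a second up reaches A, and 1 semitone makes it Ab2.
A minor second up from G3 gives Ab3.
A minor second up from C3 gives Db3.
F#2: a second up reaches G, and 1 semitone makes it G2.

F2 Gb3 Ab2 Ab3 Db3 G2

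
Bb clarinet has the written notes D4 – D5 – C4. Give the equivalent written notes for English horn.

G4 G5 F4

First find concert pitch: the Bb clarinet sounds a major second below written, so D4 D5 C4 sounds C4 C5 Bb3.
Then write for English horn: it sounds a perfect fifth below written, so the part must be a perfect fifth above concert.
C4 → G4
C5 → G5
Bb3 → F4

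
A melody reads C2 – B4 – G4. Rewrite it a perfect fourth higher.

F2 E5 C5

C2 up a perfect fourth is F2.
B4 up a perfect fourth is E5.
G4: a fourth up reaches C, and 5 semitones makes it C5.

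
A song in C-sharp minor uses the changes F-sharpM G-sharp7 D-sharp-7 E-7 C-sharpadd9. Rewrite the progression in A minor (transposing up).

DM E7 B-7 C-7 Aadd9

C-sharp minor up to A minor is a minor sixth; each chord root moves by that interval while the quality stays the same.
F-sharpM: root F-sharp up a minor sixth → D, giving DM.
G-sharp7: root G-sharp up a minor sixth → E, giving E7.
D-sharp-7: root D-sharp up a minor sixth → B, giving B-7.
E-7: root E up a minor sixth → C, giving C-7.
C-sharpadd9: root C-sharp up a minor sixth → A, giving Aadd9.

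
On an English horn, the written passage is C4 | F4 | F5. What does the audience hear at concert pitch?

F3 Bb3 Bb4

The English horn sounds a perfect fifth below written, so transpose each written note down a perfect fifth.
C4 becomes F3
F4 becomes Bb3
F5 becomes Bb4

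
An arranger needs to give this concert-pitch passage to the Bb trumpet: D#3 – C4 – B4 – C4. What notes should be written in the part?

Written C4 sounds as Bb3 on the Bb trumpet, so concert pitches are written a major second up.
D#3 to E#3
C4 to D4
B4 to C#5
C4 to D4

E#3 D4 C#5 D4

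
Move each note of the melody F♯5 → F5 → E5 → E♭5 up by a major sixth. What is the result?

D#6 D6 C#6 C6

F#5 up a major sixth is D#6.
A major sixth up from F5 gives D6.
E5: a sixth up reaches C, and 9 semitones makes it C#6.
Eb5 up a major sixth is C6.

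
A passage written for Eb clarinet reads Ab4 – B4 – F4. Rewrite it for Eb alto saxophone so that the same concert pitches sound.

Ab5 B5 F5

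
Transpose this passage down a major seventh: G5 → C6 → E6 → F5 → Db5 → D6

Ab4 Db5 F5 Gb4 Ebb4 Eb5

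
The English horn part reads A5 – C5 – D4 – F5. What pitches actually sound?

Written C4 on the English horn sounds as F3, a perfect fifth lower; apply that shift to every note.
A5 gives D5
C5 gives F4
D4 gives G3
F5 gives Bb4

D5 F4 G3 Bb4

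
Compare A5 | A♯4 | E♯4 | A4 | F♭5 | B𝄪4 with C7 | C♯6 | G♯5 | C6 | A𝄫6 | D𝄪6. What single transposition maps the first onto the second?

up a minor tenth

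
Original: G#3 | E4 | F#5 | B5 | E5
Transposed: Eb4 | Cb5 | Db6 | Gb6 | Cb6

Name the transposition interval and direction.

Take the first pair: G#3 → Eb4. G to E spans 6 letter names, so the interval is some kind of sixth.
G#3 to Eb4 is 7 semitones, which makes it a diminished sixth; the second version is higher, so the direction is up.
Checking another pair — E5 → Cb6 — gives the same interval.

up a diminished sixth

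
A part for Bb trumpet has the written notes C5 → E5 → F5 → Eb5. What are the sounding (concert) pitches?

Bb4 D5 Eb5 Db5

The Bb trumpet sounds a major second below written, so transpose each written note down a major second.
C5 to Bb4
E5 to D5
F5 to Eb5
Eb5 to Db5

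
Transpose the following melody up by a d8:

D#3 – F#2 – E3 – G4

D4 F3 Eb4 Gb5

D#3 up a diminished octave is D4.
F#2 up a diminished octave is F3.
E3: an octave up reaches E, and 11 semitones makes it Eb4.
A diminished octave up from G4 gives Gb5.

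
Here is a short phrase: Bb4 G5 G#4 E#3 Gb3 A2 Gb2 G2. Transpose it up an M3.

D5 B5 B#4 G##3 Bb3 C#3 Bb2 B2

Bb4 → D5
G5 → B5
G#4 → B#4
E#3 → G##3
Gb3 → Bb3
A2 → C#3
Gb2 → Bb2
G2 → B2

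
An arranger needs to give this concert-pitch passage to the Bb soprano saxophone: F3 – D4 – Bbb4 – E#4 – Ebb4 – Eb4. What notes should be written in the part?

The Bb soprano saxophone sounds a major second below written, so the written part must be a major second above concert — transpose each note up.
F3 → G3
D4 → E4
Bbb4 → Cb5
E#4 → F##4
Ebb4 → Fb4
Eb4 → F4

G3 E4 Cb5 F##4 Fb4 F4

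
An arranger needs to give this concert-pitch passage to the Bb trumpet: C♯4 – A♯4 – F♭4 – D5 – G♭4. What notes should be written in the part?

D#4 B#4 Gb4 E5 Ab4

The Bb trumpet sounds a major second below written, so the written part must be a major second above concert — transpose each note up.
C#4 → D#4
A#4 → B#4
Fb4 → Gb4
D5 → E5
Gb4 → Ab4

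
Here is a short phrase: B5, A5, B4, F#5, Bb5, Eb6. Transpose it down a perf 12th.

B5: a twelfth down reaches E, and 19 semitones makes it E4.
A perfect twelfth down from A5 gives D4.
B4 down a perfect twelfth is E3.
A perfect twelfth down from F#5 gives B3.
Bb5: a twelfth down reaches E, and 19 semitones makes it Eb4.
A perfect twelfth down from Eb6 gives Ab4.

E4 D4 E3 B3 Eb4 Ab4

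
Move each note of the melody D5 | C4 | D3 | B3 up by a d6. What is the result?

D5 gives Bbb5
C4 gives Abb4
D3 gives Bbb3
B3 gives Gb4

Bbb5 Abb4 Bbb3 Gb4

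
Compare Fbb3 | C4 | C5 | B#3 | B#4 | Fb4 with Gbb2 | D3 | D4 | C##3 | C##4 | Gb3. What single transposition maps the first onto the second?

down a minor seventh

Take the first pair: Fbb3 → Gbb2. F to G spans 7 letter names, so the interval is some kind of seventh.
Gbb2 to Fbb3 is 10 semitones, which makes it a minor seventh; the second version is lower, so the direction is down.
Checking another pair — Fb4 → Gb3 — gives the same interval.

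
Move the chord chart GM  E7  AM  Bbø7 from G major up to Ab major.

AbM F7 BbM Cbø7

G major up to Ab major is a minor second; each chord root moves by that interval while the quality stays the same.
GM: root G up a minor second → Ab, giving AbM.
E7: root E up a minor second → F, giving F7.
AM: root A up a minor second → Bb, giving BbM.
Bbø7: root Bb up a minor second → Cb, giving Cbø7.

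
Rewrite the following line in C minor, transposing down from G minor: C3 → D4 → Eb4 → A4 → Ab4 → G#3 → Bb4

From G down to C is a perfect fifth; apply that to each pitch.
C3 gives F2
D4 gives G3
Eb4 gives Ab3
A4 gives D4
Ab4 gives Db4
G#3 gives C#3
Bb4 gives Eb4

F2 G3 Ab3 D4 Db4 C#3 Eb4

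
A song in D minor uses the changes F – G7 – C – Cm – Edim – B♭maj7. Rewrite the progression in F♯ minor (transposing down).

A B7 E Em G#dim Dmaj7

D minor down to F♯ minor is a minor sixth; each chord root moves by that interval while the quality stays the same.
F: root F down a minor sixth → A, giving A.
G7: root G down a minor sixth → B, giving B7.
C: root C down a minor sixth → E, giving E.
Cm: root C down a minor sixth → E, giving Em.
Edim: root E down a minor sixth → G#, giving G#dim.
B♭maj7: root B♭ down a minor sixth → D, giving Dmaj7.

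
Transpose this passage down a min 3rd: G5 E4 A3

E5 C#4 F#3

G5 → E5
E4 → C#4
A3 → F#3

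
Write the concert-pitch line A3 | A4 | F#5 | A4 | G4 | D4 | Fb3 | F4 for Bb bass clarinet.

B4 B5 G#6 B5 A5 E5 Gb4 G5

The Bb bass clarinet sounds a major ninth below written, so the written part must be a major ninth above concert — transpose each note up.
A3 gives B4
A4 gives B5
F#5 gives G#6
A4 gives B5
G4 gives A5
D4 gives E5
Fb3 gives Gb4
F4 gives G5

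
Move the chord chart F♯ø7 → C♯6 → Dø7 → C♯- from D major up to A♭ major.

D major up to A♭ major is a diminished fifth; each chord root moves by that interval while the quality stays the same.
F♯ø7: root F♯ up a diminished fifth → C, giving Cø7.
C♯6: root C♯ up a diminished fifth → G, giving G6.
Dø7: root D up a diminished fifth → Ab, giving Abø7.
C♯-: root C♯ up a diminished fifth → G, giving G-.

Cø7 G6 Abø7 G-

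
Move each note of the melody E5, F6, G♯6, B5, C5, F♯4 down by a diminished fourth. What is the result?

B#4 C#6 D##6 F##5 G#4 C##4

E5 -> B#4
F6 -> C#6
G#6 -> D##6
B5 -> F##5
C5 -> G#4
F#4 -> C##4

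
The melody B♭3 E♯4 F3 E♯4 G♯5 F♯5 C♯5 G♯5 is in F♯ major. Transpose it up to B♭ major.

F♯ major to B♭ major up is a diminished fourth, so every note moves up by that interval.
Bb3 to Ebb4
E#4 to A4
F3 to Bbb3
E#4 to A4
G#5 to C6
F#5 to Bb5
C#5 to F5
G#5 to C6

Ebb4 A4 Bbb3 A4 C6 Bb5 F5 C6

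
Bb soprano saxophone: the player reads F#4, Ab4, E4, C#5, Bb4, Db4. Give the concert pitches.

The Bb soprano saxophone sounds a major second below written, so transpose each written note down a major second.
F#4 gives E4
Ab4 gives Gb4
E4 gives D4
C#5 gives B4
Bb4 gives Ab4
Db4 gives Cb4

E4 Gb4 D4 B4 Ab4 Cb4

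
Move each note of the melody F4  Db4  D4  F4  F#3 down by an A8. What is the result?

Fb3 Dbb3 Db3 Fb3 F2

F4 -> Fb3
Db4 -> Dbb3
D4 -> Db3
F4 -> Fb3
F#3 -> F2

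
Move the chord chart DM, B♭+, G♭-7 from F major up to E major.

F major up to E major is a major seventh; each chord root moves by that interval while the quality stays the same.
DM: root D up a major seventh → C#, giving C#M.
B♭+: root B♭ up a major seventh → A, giving A+.
G♭-7: root G♭ up a major seventh → F, giving F-7.

C#M A+ F-7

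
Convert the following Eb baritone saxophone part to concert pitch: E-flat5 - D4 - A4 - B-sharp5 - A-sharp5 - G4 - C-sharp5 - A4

Gb3 F2 C3 D#4 C#4 Bb2 E3 C3

The Eb baritone saxophone sounds a major thirteenth below written, so transpose each written note down a major thirteenth.
Eb5 to Gb3
D4 to F2
A4 to C3
B#5 to D#4
A#5 to C#4
G4 to Bb2
C#5 to E3
A4 to C3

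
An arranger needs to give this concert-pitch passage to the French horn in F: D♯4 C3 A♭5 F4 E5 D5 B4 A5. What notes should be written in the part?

A#4 G3 Eb6 C5 B5 A5 F#5 E6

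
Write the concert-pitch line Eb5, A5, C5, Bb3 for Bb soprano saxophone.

F5 B5 D5 C4

The Bb soprano saxophone sounds a major second below written, so the written part must be a major second above concert — transpose each note up.
Eb5 becomes F5
A5 becomes B5
C5 becomes D5
Bb3 becomes C4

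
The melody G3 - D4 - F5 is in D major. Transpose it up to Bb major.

Eb4 Bb4 Db6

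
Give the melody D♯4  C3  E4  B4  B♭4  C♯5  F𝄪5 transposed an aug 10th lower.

Bb2 Abb1 Cb3 Gb3 Gbb3 Ab3 D4

D#4 gives Bb2
C3 gives Abb1
E4 gives Cb3
B4 gives Gb3
Bb4 gives Gbb3
C#5 gives Ab3
F##5 gives D4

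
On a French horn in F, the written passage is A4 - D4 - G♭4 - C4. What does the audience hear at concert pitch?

The French horn in F sounds a perfect fifth below written, so transpose each written note down a perfect fifth.
A4 to D4
D4 to G3
Gb4 to Cb4
C4 to F3

D4 G3 Cb4 F3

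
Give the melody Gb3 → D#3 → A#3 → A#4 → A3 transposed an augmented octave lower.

Gbb2 D2 A2 A3 Ab2

Gb3 to Gbb2
D#3 to D2
A#3 to A2
A#4 to A3
A3 to Ab2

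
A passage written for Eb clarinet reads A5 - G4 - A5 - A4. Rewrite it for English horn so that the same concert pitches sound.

First find concert pitch: the Eb clarinet sounds a minor third above written, so A5 G4 A5 A4 sounds C6 Bb4 C6 C5.
Then write for English horn: it sounds a perfect fifth below written, so the part must be a perfect fifth above concert.
C6 → G6
Bb4 → F5
C6 → G6
C5 → G5

G6 F5 G6 G5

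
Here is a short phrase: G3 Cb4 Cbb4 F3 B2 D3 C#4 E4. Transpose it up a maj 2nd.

G3: a second up reaches A, and 2 semitones makes it A3.
Cb4: a second up reaches D, and 2 semitones makes it Db4.
Cbb4: a second up reaches D, and 2 semitones makes it Dbb4.
A major second up from F3 gives G3.
B2 up a major second is C#3.
D3: a second up reaches E, and 2 semitones makes it E3.
A major second up from C#4 gives D#4.
E4: a second up reaches F, and 2 semitones makes it F#4.

A3 Db4 Dbb4 G3 C#3 E3 D#4 F#4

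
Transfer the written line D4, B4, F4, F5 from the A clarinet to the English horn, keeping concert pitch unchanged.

First find concert pitch: the A clarinet sounds a minor third below written, so D4 B4 F4 F5 sounds B3 G#4 D4 D5.
Then write for English horn: it sounds a perfect fifth below written, so the part must be a perfect fifth above concert.
B3 → F#4
G#4 → D#5
D4 → A4
D5 → A5

F#4 D#5 A4 A5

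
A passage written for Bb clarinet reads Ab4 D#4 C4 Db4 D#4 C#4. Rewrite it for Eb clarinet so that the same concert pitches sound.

First find concert pitch: the Bb clarinet sounds a major second below written, so Ab4 D#4 C4 Db4 D#4 C#4 sounds Gb4 C#4 Bb3 Cb4 C#4 B3.
Then write for Eb clarinet: it sounds a minor third above written, so the part must be a minor third below concert.
Gb4 → Eb4
C#4 → A#3
Bb3 → G3
Cb4 → Ab3
C#4 → A#3
B3 → G#3

Eb4 A#3 G3 Ab3 A#3 G#3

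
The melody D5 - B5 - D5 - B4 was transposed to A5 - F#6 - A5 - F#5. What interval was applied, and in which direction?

From D5 to A5 is 5 letter names — a fifth of some quality.
D5 to A5 is 7 semitones, which makes it a perfect fifth; the second version is higher, so the direction is up.
Checking another pair — B4 → F#5 — gives the same interval.

up a perfect fifth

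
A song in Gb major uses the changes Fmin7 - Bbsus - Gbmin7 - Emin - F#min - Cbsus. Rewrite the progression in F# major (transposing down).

Gb major down to F# major is a diminished second; each chord root moves by that interval while the quality stays the same.
Fmin7: root F down a diminished second → E#, giving E#min7.
Bbsus: root Bb down a diminished second → A#, giving A#sus.
Gbmin7: root Gb down a diminished second → F#, giving F#min7.
Emin: root E down a diminished second → D##, giving D##min.
F#min: root F# down a diminished second → E##, giving E##min.
Cbsus: root Cb down a diminished second → B, giving Bsus.

E#min7 A#sus F#min7 D##min E##min Bsus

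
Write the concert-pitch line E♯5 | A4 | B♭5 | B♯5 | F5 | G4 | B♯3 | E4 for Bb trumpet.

F##5 B4 C6 C##6 G5 A4 C##4 F#4

The Bb trumpet sounds a major second below written, so the written part must be a major second above concert — transpose each note up.
E#5 becomes F##5
A4 becomes B4
Bb5 becomes C6
B#5 becomes C##6
F5 becomes G5
G4 becomes A4
B#3 becomes C##4
E4 becomes F#4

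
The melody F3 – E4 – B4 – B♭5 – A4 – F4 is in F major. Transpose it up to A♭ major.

F major to A♭ major up is a minor third, so every note moves up by that interval.
F3 gives Ab3
E4 gives G4
B4 gives D5
Bb5 gives Db6
A4 gives C5
F4 gives Ab4

Ab3 G4 D5 Db6 C5 Ab4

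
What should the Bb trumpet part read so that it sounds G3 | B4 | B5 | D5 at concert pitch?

Written C4 sounds as Bb3 on the Bb trumpet, so concert pitches are written a major second up.
G3 becomes A3
B4 becomes C#5
B5 becomes C#6
D5 becomes E5

A3 C#5 C#6 E5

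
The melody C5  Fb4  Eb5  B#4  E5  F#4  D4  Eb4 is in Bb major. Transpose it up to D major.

E5 Ab4 G5 D##5 G#5 A#4 F#4 G4

From Bb up to D is a major third; apply that to each pitch.
C5 gives E5
Fb4 gives Ab4
Eb5 gives G5
B#4 gives D##5
E5 gives G#5
F#4 gives A#4
D4 gives F#4
Eb4 gives G4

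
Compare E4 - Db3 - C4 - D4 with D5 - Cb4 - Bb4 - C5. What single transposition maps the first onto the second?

up a minor seventh

Take the first pair: E4 → D5. E to D spans 7 letter names, so the interval is some kind of seventh.
E4 to D5 is 10 semitones, which makes it a minor seventh; the second version is higher, so the direction is up.
Checking another pair — D4 → C5 — gives the same interval.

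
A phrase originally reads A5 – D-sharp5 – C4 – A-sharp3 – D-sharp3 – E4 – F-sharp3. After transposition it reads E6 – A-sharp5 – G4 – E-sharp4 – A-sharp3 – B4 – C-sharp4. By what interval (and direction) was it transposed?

Take the first pair: A5 → E6. A to E spans 5 letter names, so the interval is some kind of fifth.
A5 to E6 is 7 semitones, which makes it a perfect fifth; the second version is higher, so the direction is up.
Checking another pair — F#3 → C#4 — gives the same interval.

up a perfect fifth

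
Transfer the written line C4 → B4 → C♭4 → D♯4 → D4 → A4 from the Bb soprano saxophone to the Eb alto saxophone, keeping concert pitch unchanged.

First find concert pitch: the Bb soprano saxophone sounds a major second below written, so C4 B4 C♭4 D♯4 D4 A4 sounds Bb3 A4 Bbb3 C#4 C4 G4.
Then write for Eb alto saxophone: it sounds a major sixth below written, so the part must be a major sixth above concert.
Bb3 → G4
A4 → F#5
Bbb3 → Gb4
C#4 → A#4
C4 → A4
G4 → E5

G4 F#5 Gb4 A#4 A4 E5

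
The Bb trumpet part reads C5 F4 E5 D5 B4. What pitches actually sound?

Bb4 Eb4 D5 C5 A4

The Bb trumpet sounds a major second below written, so transpose each written note down a major second.
C5 to Bb4
F4 to Eb4
E5 to D5
D5 to C5
B4 to A4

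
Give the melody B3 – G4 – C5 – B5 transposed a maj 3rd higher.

B3: a third up reaches D, and 4 semitones makes it D#4.
G4 up a major third is B4.
C5: a third up reaches E, and 4 semitones makes it E5.
B5 up a major third is D#6.

D#4 B4 E5 D#6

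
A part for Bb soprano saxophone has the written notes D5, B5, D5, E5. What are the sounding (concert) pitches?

C5 A5 C5 D5

Written C4 on the Bb soprano saxophone sounds as Bb3, a major second lower; apply that shift to every note.
D5 -> C5
B5 -> A5
D5 -> C5
E5 -> D5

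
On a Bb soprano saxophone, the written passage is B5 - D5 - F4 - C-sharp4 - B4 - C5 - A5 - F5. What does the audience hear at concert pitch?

A5 C5 Eb4 B3 A4 Bb4 G5 Eb5

Written C4 on the Bb soprano saxophone sounds as Bb3, a major second lower; apply that shift to every note.
B5 → A5
D5 → C5
F4 → Eb4
C#4 → B3
B4 → A4
C5 → Bb4
A5 → G5
F5 → Eb5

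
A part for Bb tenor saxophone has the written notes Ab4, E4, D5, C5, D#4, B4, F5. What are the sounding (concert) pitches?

The Bb tenor saxophone sounds a major ninth below written, so transpose each written note down a major ninth.
Ab4 gives Gb3
E4 gives D3
D5 gives C4
C5 gives Bb3
D#4 gives C#3
B4 gives A3
F5 gives Eb4

Gb3 D3 C4 Bb3 C#3 A3 Eb4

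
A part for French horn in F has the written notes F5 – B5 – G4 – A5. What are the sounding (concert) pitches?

Bb4 E5 C4 D5

The French horn in F sounds a perfect fifth below written, so transpose each written note down a perfect fifth.
F5 → Bb4
B5 → E5
G4 → C4
A5 → D5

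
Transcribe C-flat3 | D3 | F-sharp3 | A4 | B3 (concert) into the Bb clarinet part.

Db3 E3 G#3 B4 C#4

Written C4 sounds as Bb3 on the Bb clarinet, so concert pitches are written a major second up.
Cb3 → Db3
D3 → E3
F#3 → G#3
A4 → B4
B3 → C#4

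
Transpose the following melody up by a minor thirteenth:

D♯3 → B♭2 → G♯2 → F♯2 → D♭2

B4 Gb4 E4 D4 Bbb3

D#3 up a minor thirteenth is B4.
A minor thirteenth up from Bb2 gives Gb4.
A minor thirteenth up from G#2 gives E4.
F#2 up a minor thirteenth is D4.
Db2 up a minor thirteenth is Bbb3.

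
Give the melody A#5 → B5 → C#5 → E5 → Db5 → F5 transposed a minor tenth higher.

A#5 up a minor tenth is C#7.
B5: a tenth up reaches D, and 15 semitones makes it D7.
C#5: a tenth up reaches E, and 15 semitones makes it E6.
E5 up a minor tenth is G6.
Db5: a tenth up reaches F, and 15 semitones makes it Fb6.
F5 up a minor tenth is Ab6.

C#7 D7 E6 G6 Fb6 Ab6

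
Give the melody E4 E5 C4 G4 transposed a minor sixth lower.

E4 down a minor sixth is G#3.
E5 down a minor sixth is G#4.
C4 down a minor sixth is E3.
G4 down a minor sixth is B3.

G#3 G#4 E3 B3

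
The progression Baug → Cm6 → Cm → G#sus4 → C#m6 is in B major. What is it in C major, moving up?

B major up to C major is a minor second; each chord root moves by that interval while the quality stays the same.
Baug: root B up a minor second → C, giving Caug.
Cm6: root C up a minor second → Db, giving Dbm6.
Cm: root C up a minor second → Db, giving Dbm.
G#sus4: root G# up a minor second → A, giving Asus4.
C#m6: root C# up a minor second → D, giving Dm6.

Caug Dbm6 Dbm Asus4 Dm6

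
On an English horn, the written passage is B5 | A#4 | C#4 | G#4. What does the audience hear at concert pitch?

The English horn sounds a perfect fifth below written, so transpose each written note down a perfect fifth.
B5 → E5
A#4 → D#4
C#4 → F#3
G#4 → C#4

E5 D#4 F#3 C#4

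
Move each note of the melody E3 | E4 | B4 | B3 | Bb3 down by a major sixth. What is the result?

G2 G3 D4 D3 Db3

E3 down a major sixth is G2.
E4 down a major sixth is G3.
A major sixth down from B4 gives D4.
B3 down a major sixth is D3.
A major sixth down from Bb3 gives Db3.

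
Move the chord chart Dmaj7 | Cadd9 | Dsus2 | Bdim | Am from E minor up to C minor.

Bbmaj7 Abadd9 Bbsus2 Gdim Fm

E minor up to C minor is a minor sixth; each chord root moves by that interval while the quality stays the same.
Dmaj7: root D up a minor sixth → Bb, giving Bbmaj7.
Cadd9: root C up a minor sixth → Ab, giving Abadd9.
Dsus2: root D up a minor sixth → Bb, giving Bbsus2.
Bdim: root B up a minor sixth → G, giving Gdim.
Am: root A up a minor sixth → F, giving Fm.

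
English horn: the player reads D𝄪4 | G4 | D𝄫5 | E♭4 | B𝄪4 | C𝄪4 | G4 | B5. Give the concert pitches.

G##3 C4 Gbb4 Ab3 E##4 F##3 C4 E5

The English horn sounds a perfect fifth below written, so transpose each written note down a perfect fifth.
D##4 -> G##3
G4 -> C4
Dbb5 -> Gbb4
Eb4 -> Ab3
B##4 -> E##4
C##4 -> F##3
G4 -> C4
B5 -> E5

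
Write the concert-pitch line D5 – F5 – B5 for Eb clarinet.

B4 D5 G#5

Written C4 sounds as Eb4 on the Eb clarinet, so concert pitches are written a minor third down.
D5 -> B4
F5 -> D5
B5 -> G#5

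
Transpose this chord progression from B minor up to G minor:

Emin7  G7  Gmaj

B minor up to G minor is a minor sixth; each chord root moves by that interval while the quality stays the same.
Emin7: root E up a minor sixth → C, giving Cmin7.
G7: root G up a minor sixth → Eb, giving Eb7.
Gmaj: root G up a minor sixth → Eb, giving Ebmaj.

Cmin7 Eb7 Ebmaj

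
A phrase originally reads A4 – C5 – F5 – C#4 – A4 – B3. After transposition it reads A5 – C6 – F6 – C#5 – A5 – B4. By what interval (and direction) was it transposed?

up a perfect octave

From A4 to A5 is 8 letter names — an octave of some quality.
A4 to A5 is 12 semitones, which makes it a perfect octave; the second version is higher, so the direction is up.
Checking another pair — B3 → B4 — gives the same interval.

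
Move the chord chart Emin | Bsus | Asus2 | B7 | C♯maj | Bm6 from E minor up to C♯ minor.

C#min G#sus F#sus2 G#7 A#maj G#m6

E minor up to C♯ minor is a major sixth; each chord root moves by that interval while the quality stays the same.
Emin: root E up a major sixth → C#, giving C#min.
Bsus: root B up a major sixth → G#, giving G#sus.
Asus2: root A up a major sixth → F#, giving F#sus2.
B7: root B up a major sixth → G#, giving G#7.
C♯maj: root C♯ up a major sixth → A#, giving A#maj.
Bm6: root B up a major sixth → G#, giving G#m6.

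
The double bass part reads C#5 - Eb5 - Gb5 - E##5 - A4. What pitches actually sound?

Written C4 on the double bass sounds as C3, a perfect octave lower; apply that shift to every note.
C#5 to C#4
Eb5 to Eb4
Gb5 to Gb4
E##5 to E##4
A4 to A3

C#4 Eb4 Gb4 E##4 A3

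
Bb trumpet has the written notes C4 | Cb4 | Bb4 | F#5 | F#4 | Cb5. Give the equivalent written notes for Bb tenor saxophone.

C5 Cb5 Bb5 F#6 F#5 Cb6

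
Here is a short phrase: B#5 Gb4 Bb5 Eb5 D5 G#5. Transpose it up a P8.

A perfect octave up from B#5 gives B#6.
Gb4 up a perfect octave is Gb5.
Bb5: an octave up reaches B, and 12 semitones makes it Bb6.
Eb5: an octave up reaches E, and 12 semitones makes it Eb6.
A perfect octave up from D5 gives D6.
G#5 up a perfect octave is G#6.

B#6 Gb5 Bb6 Eb6 D6 G#6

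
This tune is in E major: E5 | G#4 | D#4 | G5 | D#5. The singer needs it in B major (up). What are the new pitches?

E major to B major up is a perfect fifth, so every note moves up by that interval.
E5 -> B5
G#4 -> D#5
D#4 -> A#4
G5 -> D6
D#5 -> A#5

B5 D#5 A#4 D6 A#5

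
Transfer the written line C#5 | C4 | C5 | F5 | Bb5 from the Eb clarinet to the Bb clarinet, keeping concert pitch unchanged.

First find concert pitch: the Eb clarinet sounds a minor third above written, so C#5 C4 C5 F5 Bb5 sounds E5 Eb4 Eb5 Ab5 Db6.
Then write for Bb clarinet: it sounds a major second below written, so the part must be a major second above concert.
E5 → F#5
Eb4 → F4
Eb5 → F5
Ab5 → Bb5
Db6 → Eb6

F#5 F4 F5 Bb5 Eb6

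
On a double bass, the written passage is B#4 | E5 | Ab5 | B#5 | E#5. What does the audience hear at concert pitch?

The double bass sounds a perfect octave below written, so transpose each written note down a perfect octave.
B#4 gives B#3
E5 gives E4
Ab5 gives Ab4
B#5 gives B#4
E#5 gives E#4

B#3 E4 Ab4 B#4 E#4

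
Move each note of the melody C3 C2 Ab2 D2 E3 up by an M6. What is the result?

C3 becomes A3
C2 becomes A2
Ab2 becomes F3
D2 becomes B2
E3 becomes C#4

A3 A2 F3 B2 C#4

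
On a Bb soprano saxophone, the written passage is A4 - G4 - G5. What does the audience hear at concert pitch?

G4 F4 F5

The Bb soprano saxophone sounds a major second below written, so transpose each written note down a major second.
A4 → G4
G4 → F4
G5 → F5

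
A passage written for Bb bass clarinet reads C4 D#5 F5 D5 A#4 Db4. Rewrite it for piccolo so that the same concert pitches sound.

First find concert pitch: the Bb bass clarinet sounds a major ninth below written, so C4 D#5 F5 D5 A#4 Db4 sounds Bb2 C#4 Eb4 C4 G#3 Cb3.
Then write for piccolo: it sounds a perfect octave above written, so the part must be a perfect octave below concert.
Bb2 → Bb1
C#4 → C#3
Eb4 → Eb3
C4 → C3
G#3 → G#2
Cb3 → Cb2

Bb1 C#3 Eb3 C3 G#2 Cb2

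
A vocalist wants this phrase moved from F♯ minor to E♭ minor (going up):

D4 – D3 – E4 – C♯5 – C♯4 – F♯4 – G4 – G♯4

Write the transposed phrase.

Cb5 Cb4 Db5 Bb5 Bb4 Eb5 Fb5 F5

F♯ minor to E♭ minor up is a diminished seventh, so every note moves up by that interval.
D4 to Cb5
D3 to Cb4
E4 to Db5
C#5 to Bb5
C#4 to Bb4
F#4 to Eb5
G4 to Fb5
G#4 to F5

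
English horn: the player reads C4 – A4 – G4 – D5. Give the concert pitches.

F3 D4 C4 G4

Written C4 on the English horn sounds as F3, a perfect fifth lower; apply that shift to every note.
C4 becomes F3
A4 becomes D4
G4 becomes C4
D5 becomes G4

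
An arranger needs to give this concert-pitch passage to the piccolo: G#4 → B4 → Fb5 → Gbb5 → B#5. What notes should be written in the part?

The piccolo sounds a perfect octave above written, so the written part must be a perfect octave below concert — transpose each note down.
G#4 gives G#3
B4 gives B3
Fb5 gives Fb4
Gbb5 gives Gbb4
B#5 gives B#4

G#3 B3 Fb4 Gbb4 B#4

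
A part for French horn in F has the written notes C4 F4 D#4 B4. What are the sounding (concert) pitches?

F3 Bb3 G#3 E4

Written C4 on the French horn in F sounds as F3, a perfect fifth lower; apply that shift to every note.
C4 -> F3
F4 -> Bb3
D#4 -> G#3
B4 -> E4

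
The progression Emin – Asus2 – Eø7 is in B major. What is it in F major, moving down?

B major down to F major is an augmented fourth; each chord root moves by that interval while the quality stays the same.
Emin: root E down an augmented fourth → Bb, giving Bbmin.
Asus2: root A down an augmented fourth → Eb, giving Ebsus2.
Eø7: root E down an augmented fourth → Bb, giving Bbø7.

Bbmin Ebsus2 Bbø7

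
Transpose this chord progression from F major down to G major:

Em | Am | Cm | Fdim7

F#m Bm Dm Gdim7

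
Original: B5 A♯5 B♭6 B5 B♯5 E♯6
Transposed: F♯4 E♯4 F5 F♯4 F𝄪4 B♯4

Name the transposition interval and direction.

From B5 to F#4 is 11 letter names — an eleventh of some quality.
F#4 to B5 is 17 semitones, which makes it a perfect eleventh; the second version is lower, so the direction is down.
Checking another pair — E#6 → B#4 — gives the same interval.

down a perfect eleventh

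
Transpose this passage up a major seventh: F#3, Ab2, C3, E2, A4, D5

E#4 G3 B3 D#3 G#5 C#6

F#3 to E#4
Ab2 to G3
C3 to B3
E2 to D#3
A4 to G#5
D5 to C#6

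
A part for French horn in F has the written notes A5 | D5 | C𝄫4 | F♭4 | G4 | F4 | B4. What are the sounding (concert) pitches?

D5 G4 Fbb3 Bbb3 C4 Bb3 E4

Written C4 on the French horn in F sounds as F3, a perfect fifth lower; apply that shift to every note.
A5 gives D5
D5 gives G4
Cbb4 gives Fbb3
Fb4 gives Bbb3
G4 gives C4
F4 gives Bb3
B4 gives E4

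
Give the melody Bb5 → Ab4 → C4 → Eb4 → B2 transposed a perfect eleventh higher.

Bb5 up a perfect eleventh is Eb7.
Ab4 up a perfect eleventh is Db6.
A perfect eleventh up from C4 gives F5.
Eb4: an eleventh up reaches A, and 17 semitones makes it Ab5.
A perfect eleventh up from B2 gives E4.

Eb7 Db6 F5 Ab5 E4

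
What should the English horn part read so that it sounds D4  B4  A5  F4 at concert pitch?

A4 F#5 E6 C5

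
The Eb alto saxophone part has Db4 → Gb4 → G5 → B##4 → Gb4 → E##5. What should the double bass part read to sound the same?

First find concert pitch: the Eb alto saxophone sounds a major sixth below written, so Db4 Gb4 G5 B##4 Gb4 E##5 sounds Fb3 Bbb3 Bb4 D##4 Bbb3 G##4.
Then write for double bass: it sounds a perfect octave below written, so the part must be a perfect octave above concert.
Fb3 → Fb4
Bbb3 → Bbb4
Bb4 → Bb5
D##4 → D##5
Bbb3 → Bbb4
G##4 → G##5

Fb4 Bbb4 Bb5 D##5 Bbb4 G##5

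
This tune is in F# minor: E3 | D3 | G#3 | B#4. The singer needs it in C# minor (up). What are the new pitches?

B3 A3 D#4 F##5

F# minor to C# minor up is a perfect fifth, so every note moves up by that interval.
E3 to B3
D3 to A3
G#3 to D#4
B#4 to F##5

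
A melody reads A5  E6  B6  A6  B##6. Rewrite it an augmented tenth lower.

Fb4 Cb5 Gb5 Fb5 G#5

A5 → Fb4
E6 → Cb5
B6 → Gb5
A6 → Fb5
B##6 → G#5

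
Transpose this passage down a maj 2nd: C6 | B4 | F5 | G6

Bb5 A4 Eb5 F6

C6 → Bb5
B4 → A4
F5 → Eb5
G6 → F6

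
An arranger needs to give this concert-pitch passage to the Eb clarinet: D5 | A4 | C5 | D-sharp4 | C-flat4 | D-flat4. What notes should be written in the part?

B4 F#4 A4 B#3 Ab3 Bb3

Written C4 sounds as Eb4 on the Eb clarinet, so concert pitches are written a minor third down.
D5 → B4
A4 → F#4
C5 → A4
D#4 → B#3
Cb4 → Ab3
Db4 → Bb3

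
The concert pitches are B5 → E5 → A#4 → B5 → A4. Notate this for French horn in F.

Written C4 sounds as F3 on the French horn in F, so concert pitches are written a perfect fifth up.
B5 gives F#6
E5 gives B5
A#4 gives E#5
B5 gives F#6
A4 gives E5

F#6 B5 E#5 F#6 E5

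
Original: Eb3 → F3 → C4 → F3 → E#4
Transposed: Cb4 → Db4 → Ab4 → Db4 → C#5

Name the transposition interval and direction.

From Eb3 to Cb4 is 6 letter names — a sixth of some quality.
Eb3 to Cb4 is 8 semitones, which makes it a minor sixth; the second version is higher, so the direction is up.
Checking another pair — E#4 → C#5 — gives the same interval.

up a minor sixth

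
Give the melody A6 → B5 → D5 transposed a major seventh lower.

A6 -> Bb5
B5 -> C5
D5 -> Eb4

Bb5 C5 Eb4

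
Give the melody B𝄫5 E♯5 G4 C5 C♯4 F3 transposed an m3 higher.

Dbb6 G#5 Bb4 Eb5 E4 Ab3

Bbb5 gives Dbb6
E#5 gives G#5
G4 gives Bb4
C5 gives Eb5
C#4 gives E4
F3 gives Ab3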